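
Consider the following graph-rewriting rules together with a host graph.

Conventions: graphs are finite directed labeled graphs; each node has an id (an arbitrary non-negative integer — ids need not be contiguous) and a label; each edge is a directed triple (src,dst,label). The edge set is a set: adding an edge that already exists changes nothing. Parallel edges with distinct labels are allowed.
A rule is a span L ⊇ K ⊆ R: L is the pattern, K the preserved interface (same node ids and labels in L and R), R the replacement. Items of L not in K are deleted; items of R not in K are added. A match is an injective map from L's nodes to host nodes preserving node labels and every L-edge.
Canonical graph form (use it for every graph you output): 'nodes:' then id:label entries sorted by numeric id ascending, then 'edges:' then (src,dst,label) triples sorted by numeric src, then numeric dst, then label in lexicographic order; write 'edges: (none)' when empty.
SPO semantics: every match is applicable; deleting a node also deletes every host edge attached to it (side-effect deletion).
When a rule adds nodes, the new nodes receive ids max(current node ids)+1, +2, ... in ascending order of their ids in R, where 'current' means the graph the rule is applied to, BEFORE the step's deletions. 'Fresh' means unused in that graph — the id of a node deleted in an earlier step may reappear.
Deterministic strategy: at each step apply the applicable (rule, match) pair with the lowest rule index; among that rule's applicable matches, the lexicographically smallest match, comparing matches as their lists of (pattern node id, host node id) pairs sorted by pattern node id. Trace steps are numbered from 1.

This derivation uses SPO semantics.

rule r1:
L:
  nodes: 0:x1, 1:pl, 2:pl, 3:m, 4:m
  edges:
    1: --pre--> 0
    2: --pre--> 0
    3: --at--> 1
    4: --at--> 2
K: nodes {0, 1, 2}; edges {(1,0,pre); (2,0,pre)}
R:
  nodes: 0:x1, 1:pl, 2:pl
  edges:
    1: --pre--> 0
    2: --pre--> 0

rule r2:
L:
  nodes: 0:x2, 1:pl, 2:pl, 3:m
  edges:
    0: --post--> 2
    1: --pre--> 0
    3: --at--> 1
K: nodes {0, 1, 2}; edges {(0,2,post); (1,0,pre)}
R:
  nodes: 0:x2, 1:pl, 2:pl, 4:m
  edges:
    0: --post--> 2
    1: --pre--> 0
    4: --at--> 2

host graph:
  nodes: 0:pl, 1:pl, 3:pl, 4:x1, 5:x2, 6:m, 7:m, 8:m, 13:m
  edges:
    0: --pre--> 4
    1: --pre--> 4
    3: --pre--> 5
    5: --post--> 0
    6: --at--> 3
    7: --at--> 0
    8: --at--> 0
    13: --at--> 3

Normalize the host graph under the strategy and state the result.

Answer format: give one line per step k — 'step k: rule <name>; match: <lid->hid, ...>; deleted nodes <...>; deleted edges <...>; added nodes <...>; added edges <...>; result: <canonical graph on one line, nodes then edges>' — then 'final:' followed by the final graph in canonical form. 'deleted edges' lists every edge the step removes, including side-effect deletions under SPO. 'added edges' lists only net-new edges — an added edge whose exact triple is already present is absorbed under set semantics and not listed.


step 1: rule r2; match: 0->5, 1->3, 2->0, 3->6; deleted nodes 6; deleted edges (6,3,at); added nodes 14; added edges (14,0,at); result: nodes: 0:pl, 1:pl, 3:pl, 4:x1, 5:x2, 7:m, 8:m, 13:m, 14:m edges: (0,4,pre); (1,4,pre); (3,5,pre); (5,0,post); (7,0,at); (8,0,at); (13,3,at); (14,0,at)
step 2: rule r2; match: 0->5, 1->3, 2->0, 3->13; deleted nodes 13; deleted edges (13,3,at); added nodes 15; added edges (15,0,at); result: nodes: 0:pl, 1:pl, 3:pl, 4:x1, 5:x2, 7:m, 8:m, 14:m, 15:m edges: (0,4,pre); (1,4,pre); (3,5,pre); (5,0,post); (7,0,at); (8,0,at); (14,0,at); (15,0,at)
final:
nodes: 0:pl, 1:pl, 3:pl, 4:x1, 5:x2, 7:m, 8:m, 14:m, 15:m
edges: (0,4,pre); (1,4,pre); (3,5,pre); (5,0,post); (7,0,at); (8,0,at); (14,0,at); (15,0,at)


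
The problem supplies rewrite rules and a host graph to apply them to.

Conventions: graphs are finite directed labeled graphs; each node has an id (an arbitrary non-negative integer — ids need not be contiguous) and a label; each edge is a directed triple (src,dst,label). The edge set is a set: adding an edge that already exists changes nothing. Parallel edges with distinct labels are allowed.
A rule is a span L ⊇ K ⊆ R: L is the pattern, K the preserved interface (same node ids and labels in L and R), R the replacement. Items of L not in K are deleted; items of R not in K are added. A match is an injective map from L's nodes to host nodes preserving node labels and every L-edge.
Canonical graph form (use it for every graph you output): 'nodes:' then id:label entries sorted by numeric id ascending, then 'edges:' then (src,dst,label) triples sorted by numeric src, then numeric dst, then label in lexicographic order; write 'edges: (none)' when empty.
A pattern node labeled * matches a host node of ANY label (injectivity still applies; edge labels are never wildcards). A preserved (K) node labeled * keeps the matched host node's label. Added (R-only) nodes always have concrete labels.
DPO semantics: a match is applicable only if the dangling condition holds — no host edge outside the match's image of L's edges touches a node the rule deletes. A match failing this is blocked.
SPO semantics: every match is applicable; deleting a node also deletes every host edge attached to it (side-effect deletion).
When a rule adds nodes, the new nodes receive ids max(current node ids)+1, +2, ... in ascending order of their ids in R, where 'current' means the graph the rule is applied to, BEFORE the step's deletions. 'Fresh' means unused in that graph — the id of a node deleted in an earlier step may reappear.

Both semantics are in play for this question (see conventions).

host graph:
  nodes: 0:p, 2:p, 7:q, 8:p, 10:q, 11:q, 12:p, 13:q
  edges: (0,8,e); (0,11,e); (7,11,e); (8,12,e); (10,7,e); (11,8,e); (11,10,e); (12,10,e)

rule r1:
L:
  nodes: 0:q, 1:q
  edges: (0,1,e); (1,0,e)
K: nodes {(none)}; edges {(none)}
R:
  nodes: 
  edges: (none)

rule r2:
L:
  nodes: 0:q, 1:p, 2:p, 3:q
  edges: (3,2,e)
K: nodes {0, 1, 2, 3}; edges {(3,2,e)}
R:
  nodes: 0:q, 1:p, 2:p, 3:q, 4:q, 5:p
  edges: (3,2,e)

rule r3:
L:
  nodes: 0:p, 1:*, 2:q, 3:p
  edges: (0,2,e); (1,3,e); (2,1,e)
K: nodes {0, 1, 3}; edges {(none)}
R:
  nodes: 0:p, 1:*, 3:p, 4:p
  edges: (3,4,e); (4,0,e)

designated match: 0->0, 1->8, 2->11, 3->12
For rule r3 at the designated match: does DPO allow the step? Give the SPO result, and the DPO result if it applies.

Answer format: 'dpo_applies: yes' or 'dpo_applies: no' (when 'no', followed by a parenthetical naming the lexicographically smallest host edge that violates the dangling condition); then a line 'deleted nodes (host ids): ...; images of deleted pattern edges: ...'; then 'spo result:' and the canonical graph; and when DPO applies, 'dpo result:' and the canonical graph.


dpo_applies: no
(the rule deletes node 11, which keeps host edge (7,11,e) outside the match image — the dangling condition fails, DPO blocks; SPO proceeds and side-deletes such edges)
deleted nodes (host ids): 11; images of deleted pattern edges: (0,11,e); (8,12,e); (11,8,e)
spo result:
nodes: 0:p, 2:p, 7:q, 8:p, 10:q, 12:p, 13:q, 14:p
edges: (0,8,e); (10,7,e); (12,10,e); (12,14,e); (14,0,e)


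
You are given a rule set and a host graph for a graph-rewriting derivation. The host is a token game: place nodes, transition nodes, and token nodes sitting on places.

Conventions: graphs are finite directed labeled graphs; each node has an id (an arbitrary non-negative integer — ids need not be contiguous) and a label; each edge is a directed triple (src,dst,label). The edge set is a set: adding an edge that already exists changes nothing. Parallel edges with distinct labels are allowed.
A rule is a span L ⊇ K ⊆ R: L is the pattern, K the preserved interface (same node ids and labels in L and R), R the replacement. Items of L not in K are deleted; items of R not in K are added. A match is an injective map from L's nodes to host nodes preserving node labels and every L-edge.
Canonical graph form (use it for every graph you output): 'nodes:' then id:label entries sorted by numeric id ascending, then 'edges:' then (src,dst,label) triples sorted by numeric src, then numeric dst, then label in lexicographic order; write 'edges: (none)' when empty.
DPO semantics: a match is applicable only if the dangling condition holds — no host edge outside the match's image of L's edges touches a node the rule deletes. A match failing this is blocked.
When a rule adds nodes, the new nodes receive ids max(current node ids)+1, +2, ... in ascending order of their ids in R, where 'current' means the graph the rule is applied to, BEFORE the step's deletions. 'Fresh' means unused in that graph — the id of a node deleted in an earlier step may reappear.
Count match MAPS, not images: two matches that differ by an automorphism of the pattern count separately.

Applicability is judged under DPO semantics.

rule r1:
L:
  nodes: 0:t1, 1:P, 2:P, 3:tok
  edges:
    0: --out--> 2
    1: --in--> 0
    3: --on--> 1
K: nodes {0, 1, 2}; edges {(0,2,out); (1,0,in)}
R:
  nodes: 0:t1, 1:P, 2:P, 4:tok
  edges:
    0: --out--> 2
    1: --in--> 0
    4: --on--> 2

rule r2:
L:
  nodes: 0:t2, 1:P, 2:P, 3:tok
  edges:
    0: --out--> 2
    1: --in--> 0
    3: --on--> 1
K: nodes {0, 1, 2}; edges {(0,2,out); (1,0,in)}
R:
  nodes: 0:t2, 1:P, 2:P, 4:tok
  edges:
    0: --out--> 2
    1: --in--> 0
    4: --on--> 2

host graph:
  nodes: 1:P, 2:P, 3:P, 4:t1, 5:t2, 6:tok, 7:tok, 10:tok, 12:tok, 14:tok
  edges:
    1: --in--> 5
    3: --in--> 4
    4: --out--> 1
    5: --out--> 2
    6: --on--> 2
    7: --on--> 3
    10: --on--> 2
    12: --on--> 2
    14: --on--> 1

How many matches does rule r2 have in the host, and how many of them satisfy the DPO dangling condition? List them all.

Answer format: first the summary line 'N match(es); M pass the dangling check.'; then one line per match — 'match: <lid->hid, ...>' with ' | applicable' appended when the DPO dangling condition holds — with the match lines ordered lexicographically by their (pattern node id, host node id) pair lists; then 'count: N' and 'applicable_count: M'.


1 match(es); 1 pass the dangling check.
match: 0->5, 1->1, 2->2, 3->14 | applicable
count: 1
applicable_count: 1


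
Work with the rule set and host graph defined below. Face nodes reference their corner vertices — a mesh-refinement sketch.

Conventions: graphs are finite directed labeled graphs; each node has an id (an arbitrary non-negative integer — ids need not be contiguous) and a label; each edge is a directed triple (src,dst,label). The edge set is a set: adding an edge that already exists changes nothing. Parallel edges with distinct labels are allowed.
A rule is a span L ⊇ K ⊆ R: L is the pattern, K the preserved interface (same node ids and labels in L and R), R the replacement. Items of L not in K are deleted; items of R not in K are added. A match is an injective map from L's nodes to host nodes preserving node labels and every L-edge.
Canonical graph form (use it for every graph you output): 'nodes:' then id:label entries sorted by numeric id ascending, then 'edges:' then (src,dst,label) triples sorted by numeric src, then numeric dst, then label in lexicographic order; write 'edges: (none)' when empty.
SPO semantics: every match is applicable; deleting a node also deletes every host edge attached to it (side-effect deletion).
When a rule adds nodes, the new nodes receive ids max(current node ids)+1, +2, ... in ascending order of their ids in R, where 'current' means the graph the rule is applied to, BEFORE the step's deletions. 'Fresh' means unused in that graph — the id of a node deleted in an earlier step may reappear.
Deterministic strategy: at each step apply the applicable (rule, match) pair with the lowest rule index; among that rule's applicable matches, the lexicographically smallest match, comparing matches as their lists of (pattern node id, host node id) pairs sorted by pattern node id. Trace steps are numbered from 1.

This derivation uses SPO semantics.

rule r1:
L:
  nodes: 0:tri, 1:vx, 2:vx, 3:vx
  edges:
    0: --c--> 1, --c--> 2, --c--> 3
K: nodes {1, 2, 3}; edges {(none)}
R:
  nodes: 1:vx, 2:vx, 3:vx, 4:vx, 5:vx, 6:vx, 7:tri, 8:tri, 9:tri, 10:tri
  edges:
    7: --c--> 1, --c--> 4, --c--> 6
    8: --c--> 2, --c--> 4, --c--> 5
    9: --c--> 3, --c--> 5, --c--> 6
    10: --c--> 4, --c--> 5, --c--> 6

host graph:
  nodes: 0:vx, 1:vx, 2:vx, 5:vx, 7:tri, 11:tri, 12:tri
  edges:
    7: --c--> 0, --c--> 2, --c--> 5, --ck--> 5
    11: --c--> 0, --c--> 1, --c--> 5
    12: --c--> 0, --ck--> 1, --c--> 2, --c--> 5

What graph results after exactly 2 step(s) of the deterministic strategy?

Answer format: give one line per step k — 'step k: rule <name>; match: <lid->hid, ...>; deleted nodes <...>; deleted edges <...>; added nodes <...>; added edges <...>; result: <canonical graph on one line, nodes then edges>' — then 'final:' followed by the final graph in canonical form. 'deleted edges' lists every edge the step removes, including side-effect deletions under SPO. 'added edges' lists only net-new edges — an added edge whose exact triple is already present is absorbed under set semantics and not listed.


step 1: rule r1; match: 0->7, 1->0, 2->2, 3->5; deleted nodes 7; deleted edges (7,0,c); (7,2,c); (7,5,c); (7,5,ck); added nodes 13, 14, 15, 16, 17, 18, 19; added edges (16,0,c); (16,13,c); (16,15,c); (17,2,c); (17,13,c); (17,14,c); (18,5,c); (18,14,c); (18,15,c); (19,13,c); (19,14,c); (19,15,c); result: nodes: 0:vx, 1:vx, 2:vx, 5:vx, 11:tri, 12:tri, 13:vx, 14:vx, 15:vx, 16:tri, 17:tri, 18:tri, 19:tri edges: (11,0,c); (11,1,c); (11,5,c); (12,0,c); (12,1,ck); (12,2,c); (12,5,c); (16,0,c); (16,13,c); (16,15,c); (17,2,c); (17,13,c); (17,14,c); (18,5,c); (18,14,c); (18,15,c); (19,13,c); (19,14,c); (19,15,c)
step 2: rule r1; match: 0->11, 1->0, 2->1, 3->5; deleted nodes 11; deleted edges (11,0,c); (11,1,c); (11,5,c); added nodes 20, 21, 22, 23, 24, 25, 26; added edges (23,0,c); (23,20,c); (23,22,c); (24,1,c); (24,20,c); (24,21,c); (25,5,c); (25,21,c); (25,22,c); (26,20,c); (26,21,c); (26,22,c); result: nodes: 0:vx, 1:vx, 2:vx, 5:vx, 12:tri, 13:vx, 14:vx, 15:vx, 16:tri, 17:tri, 18:tri, 19:tri, 20:vx, 21:vx, 22:vx, 23:tri, 24:tri, 25:tri, 26:tri edges: (12,0,c); (12,1,ck); (12,2,c); (12,5,c); (16,0,c); (16,13,c); (16,15,c); (17,2,c); (17,13,c); (17,14,c); (18,5,c); (18,14,c); (18,15,c); (19,13,c); (19,14,c); (19,15,c); (23,0,c); (23,20,c); (23,22,c); (24,1,c); (24,20,c); (24,21,c); (25,5,c); (25,21,c); (25,22,c); (26,20,c); (26,21,c); (26,22,c)
final:
nodes: 0:vx, 1:vx, 2:vx, 5:vx, 12:tri, 13:vx, 14:vx, 15:vx, 16:tri, 17:tri, 18:tri, 19:tri, 20:vx, 21:vx, 22:vx, 23:tri, 24:tri, 25:tri, 26:tri
edges: (12,0,c); (12,1,ck); (12,2,c); (12,5,c); (16,0,c); (16,13,c); (16,15,c); (17,2,c); (17,13,c); (17,14,c); (18,5,c); (18,14,c); (18,15,c); (19,13,c); (19,14,c); (19,15,c); (23,0,c); (23,20,c); (23,22,c); (24,1,c); (24,20,c); (24,21,c); (25,5,c); (25,21,c); (25,22,c); (26,20,c); (26,21,c); (26,22,c)


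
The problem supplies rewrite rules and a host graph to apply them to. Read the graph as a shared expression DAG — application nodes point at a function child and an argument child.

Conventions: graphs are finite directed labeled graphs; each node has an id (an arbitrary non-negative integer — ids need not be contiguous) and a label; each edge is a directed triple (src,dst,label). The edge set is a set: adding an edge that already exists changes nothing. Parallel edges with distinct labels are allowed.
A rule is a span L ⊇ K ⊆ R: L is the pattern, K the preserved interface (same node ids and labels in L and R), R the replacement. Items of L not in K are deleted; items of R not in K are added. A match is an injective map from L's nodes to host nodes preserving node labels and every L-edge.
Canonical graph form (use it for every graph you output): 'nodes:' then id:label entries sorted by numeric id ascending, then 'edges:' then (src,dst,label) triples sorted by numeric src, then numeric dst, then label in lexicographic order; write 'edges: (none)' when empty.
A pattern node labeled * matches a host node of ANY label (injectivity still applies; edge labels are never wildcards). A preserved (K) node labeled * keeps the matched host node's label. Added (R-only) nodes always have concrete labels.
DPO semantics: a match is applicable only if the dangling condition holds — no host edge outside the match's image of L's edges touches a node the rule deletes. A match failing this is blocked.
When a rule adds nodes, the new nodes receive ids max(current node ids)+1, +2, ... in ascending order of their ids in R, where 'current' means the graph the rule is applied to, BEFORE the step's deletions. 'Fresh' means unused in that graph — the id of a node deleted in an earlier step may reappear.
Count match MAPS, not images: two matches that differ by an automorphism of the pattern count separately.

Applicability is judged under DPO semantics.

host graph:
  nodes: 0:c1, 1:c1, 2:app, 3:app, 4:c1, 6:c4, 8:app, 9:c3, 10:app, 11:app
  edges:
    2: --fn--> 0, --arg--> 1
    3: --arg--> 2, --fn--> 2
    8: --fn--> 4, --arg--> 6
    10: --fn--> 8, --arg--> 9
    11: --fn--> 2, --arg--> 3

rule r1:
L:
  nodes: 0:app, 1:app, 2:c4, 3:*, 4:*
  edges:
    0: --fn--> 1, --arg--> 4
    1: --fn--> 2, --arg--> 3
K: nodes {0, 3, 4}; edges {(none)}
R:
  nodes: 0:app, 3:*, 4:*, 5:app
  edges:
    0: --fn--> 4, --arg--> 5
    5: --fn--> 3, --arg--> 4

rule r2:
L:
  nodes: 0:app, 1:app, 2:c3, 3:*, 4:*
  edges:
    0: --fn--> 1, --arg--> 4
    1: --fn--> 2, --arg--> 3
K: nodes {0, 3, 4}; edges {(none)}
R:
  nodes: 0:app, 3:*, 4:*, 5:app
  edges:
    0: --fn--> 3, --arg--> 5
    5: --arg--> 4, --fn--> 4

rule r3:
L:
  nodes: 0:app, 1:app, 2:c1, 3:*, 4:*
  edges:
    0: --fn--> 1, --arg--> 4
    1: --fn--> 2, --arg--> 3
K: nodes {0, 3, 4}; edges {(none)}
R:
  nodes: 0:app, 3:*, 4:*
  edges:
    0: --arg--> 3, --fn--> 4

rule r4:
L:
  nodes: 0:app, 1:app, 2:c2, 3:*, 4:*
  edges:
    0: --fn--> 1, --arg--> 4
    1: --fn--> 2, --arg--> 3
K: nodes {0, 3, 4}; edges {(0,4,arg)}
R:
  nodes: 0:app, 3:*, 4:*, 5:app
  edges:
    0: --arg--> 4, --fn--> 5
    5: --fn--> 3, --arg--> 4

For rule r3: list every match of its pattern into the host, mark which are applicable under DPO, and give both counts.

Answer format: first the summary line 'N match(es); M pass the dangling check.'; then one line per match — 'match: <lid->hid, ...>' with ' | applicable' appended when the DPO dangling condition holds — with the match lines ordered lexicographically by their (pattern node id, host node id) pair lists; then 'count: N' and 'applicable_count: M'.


2 match(es); 1 pass the dangling check.
match: 0->10, 1->8, 2->4, 3->6, 4->9 | applicable
match: 0->11, 1->2, 2->0, 3->1, 4->3
count: 2
applicable_count: 1


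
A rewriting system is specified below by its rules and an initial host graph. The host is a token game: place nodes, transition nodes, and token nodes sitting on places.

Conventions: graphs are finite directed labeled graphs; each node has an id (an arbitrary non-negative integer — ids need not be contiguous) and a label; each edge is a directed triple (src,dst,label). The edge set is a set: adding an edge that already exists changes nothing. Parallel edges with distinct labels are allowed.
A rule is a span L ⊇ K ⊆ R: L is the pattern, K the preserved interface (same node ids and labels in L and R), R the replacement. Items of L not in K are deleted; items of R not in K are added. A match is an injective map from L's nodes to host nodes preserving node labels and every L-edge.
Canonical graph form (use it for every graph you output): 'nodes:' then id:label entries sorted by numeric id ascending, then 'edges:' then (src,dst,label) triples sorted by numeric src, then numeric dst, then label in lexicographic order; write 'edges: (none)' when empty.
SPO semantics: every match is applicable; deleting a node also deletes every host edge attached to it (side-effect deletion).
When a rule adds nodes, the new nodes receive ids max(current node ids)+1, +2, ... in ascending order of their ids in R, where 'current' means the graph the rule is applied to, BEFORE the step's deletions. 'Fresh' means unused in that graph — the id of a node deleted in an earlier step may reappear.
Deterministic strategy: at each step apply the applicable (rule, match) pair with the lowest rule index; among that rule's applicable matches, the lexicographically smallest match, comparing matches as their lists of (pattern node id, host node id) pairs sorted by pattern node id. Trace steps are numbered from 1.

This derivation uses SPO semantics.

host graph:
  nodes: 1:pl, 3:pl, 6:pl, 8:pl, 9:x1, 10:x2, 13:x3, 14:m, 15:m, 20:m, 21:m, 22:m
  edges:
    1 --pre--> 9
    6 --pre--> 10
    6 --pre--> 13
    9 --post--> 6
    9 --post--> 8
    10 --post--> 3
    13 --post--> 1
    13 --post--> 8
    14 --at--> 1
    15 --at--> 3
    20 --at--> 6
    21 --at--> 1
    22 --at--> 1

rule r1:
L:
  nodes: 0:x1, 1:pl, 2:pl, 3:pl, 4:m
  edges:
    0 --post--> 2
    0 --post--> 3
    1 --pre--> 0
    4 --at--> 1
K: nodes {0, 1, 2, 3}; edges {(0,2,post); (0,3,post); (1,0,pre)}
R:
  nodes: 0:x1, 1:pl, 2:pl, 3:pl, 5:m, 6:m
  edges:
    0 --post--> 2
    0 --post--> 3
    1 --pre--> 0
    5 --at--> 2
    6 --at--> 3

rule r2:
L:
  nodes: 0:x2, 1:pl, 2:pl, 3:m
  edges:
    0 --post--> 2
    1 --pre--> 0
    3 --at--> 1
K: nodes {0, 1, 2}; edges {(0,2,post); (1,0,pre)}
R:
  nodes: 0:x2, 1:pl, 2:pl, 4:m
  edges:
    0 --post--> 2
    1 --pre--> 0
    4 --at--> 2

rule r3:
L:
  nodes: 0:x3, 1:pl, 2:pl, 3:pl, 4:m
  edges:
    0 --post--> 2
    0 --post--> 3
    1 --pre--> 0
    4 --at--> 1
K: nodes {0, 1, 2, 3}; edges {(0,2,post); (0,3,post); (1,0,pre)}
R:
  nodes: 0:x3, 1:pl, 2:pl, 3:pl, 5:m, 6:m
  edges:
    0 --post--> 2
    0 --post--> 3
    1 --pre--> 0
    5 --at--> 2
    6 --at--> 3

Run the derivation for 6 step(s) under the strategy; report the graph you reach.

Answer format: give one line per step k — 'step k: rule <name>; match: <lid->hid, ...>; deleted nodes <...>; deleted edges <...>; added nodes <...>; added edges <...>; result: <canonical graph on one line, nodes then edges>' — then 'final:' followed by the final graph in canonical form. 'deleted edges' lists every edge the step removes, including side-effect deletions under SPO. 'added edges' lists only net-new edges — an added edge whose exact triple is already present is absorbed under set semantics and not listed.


step 1: rule r1; match: 0->9, 1->1, 2->6, 3->8, 4->14; deleted nodes 14; deleted edges (14,1,at); added nodes 23, 24; added edges (23,6,at); (24,8,at); result: nodes: 1:pl, 3:pl, 6:pl, 8:pl, 9:x1, 10:x2, 13:x3, 15:m, 20:m, 21:m, 22:m, 23:m, 24:m edges: (1,9,pre); (6,10,pre); (6,13,pre); (9,6,post); (9,8,post); (10,3,post); (13,1,post); (13,8,post); (15,3,at); (20,6,at); (21,1,at); (22,1,at); (23,6,at); (24,8,at)
step 2: rule r1; match: 0->9, 1->1, 2->6, 3->8, 4->21; deleted nodes 21; deleted edges (21,1,at); added nodes 25, 26; added edges (25,6,at); (26,8,at); result: nodes: 1:pl, 3:pl, 6:pl, 8:pl, 9:x1, 10:x2, 13:x3, 15:m, 20:m, 22:m, 23:m, 24:m, 25:m, 26:m edges: (1,9,pre); (6,10,pre); (6,13,pre); (9,6,post); (9,8,post); (10,3,post); (13,1,post); (13,8,post); (15,3,at); (20,6,at); (22,1,at); (23,6,at); (24,8,at); (25,6,at); (26,8,at)
step 3: rule r1; match: 0->9, 1->1, 2->6, 3->8, 4->22; deleted nodes 22; deleted edges (22,1,at); added nodes 27, 28; added edges (27,6,at); (28,8,at); result: nodes: 1:pl, 3:pl, 6:pl, 8:pl, 9:x1, 10:x2, 13:x3, 15:m, 20:m, 23:m, 24:m, 25:m, 26:m, 27:m, 28:m edges: (1,9,pre); (6,10,pre); (6,13,pre); (9,6,post); (9,8,post); (10,3,post); (13,1,post); (13,8,post); (15,3,at); (20,6,at); (23,6,at); (24,8,at); (25,6,at); (26,8,at); (27,6,at); (28,8,at)
step 4: rule r2; match: 0->10, 1->6, 2->3, 3->20; deleted nodes 20; deleted edges (20,6,at); added nodes 29; added edges (29,3,at); result: nodes: 1:pl, 3:pl, 6:pl, 8:pl, 9:x1, 10:x2, 13:x3, 15:m, 23:m, 24:m, 25:m, 26:m, 27:m, 28:m, 29:m edges: (1,9,pre); (6,10,pre); (6,13,pre); (9,6,post); (9,8,post); (10,3,post); (13,1,post); (13,8,post); (15,3,at); (23,6,at); (24,8,at); (25,6,at); (26,8,at); (27,6,at); (28,8,at); (29,3,at)
step 5: rule r2; match: 0->10, 1->6, 2->3, 3->23; deleted nodes 23; deleted edges (23,6,at); added nodes 30; added edges (30,3,at); result: nodes: 1:pl, 3:pl, 6:pl, 8:pl, 9:x1, 10:x2, 13:x3, 15:m, 24:m, 25:m, 26:m, 27:m, 28:m, 29:m, 30:m edges: (1,9,pre); (6,10,pre); (6,13,pre); (9,6,post); (9,8,post); (10,3,post); (13,1,post); (13,8,post); (15,3,at); (24,8,at); (25,6,at); (26,8,at); (27,6,at); (28,8,at); (29,3,at); (30,3,at)
step 6: rule r2; match: 0->10, 1->6, 2->3, 3->25; deleted nodes 25; deleted edges (25,6,at); added nodes 31; added edges (31,3,at); result: nodes: 1:pl, 3:pl, 6:pl, 8:pl, 9:x1, 10:x2, 13:x3, 15:m, 24:m, 26:m, 27:m, 28:m, 29:m, 30:m, 31:m edges: (1,9,pre); (6,10,pre); (6,13,pre); (9,6,post); (9,8,post); (10,3,post); (13,1,post); (13,8,post); (15,3,at); (24,8,at); (26,8,at); (27,6,at); (28,8,at); (29,3,at); (30,3,at); (31,3,at)
final:
nodes: 1:pl, 3:pl, 6:pl, 8:pl, 9:x1, 10:x2, 13:x3, 15:m, 24:m, 26:m, 27:m, 28:m, 29:m, 30:m, 31:m
edges: (1,9,pre); (6,10,pre); (6,13,pre); (9,6,post); (9,8,post); (10,3,post); (13,1,post); (13,8,post); (15,3,at); (24,8,at); (26,8,at); (27,6,at); (28,8,at); (29,3,at); (30,3,at); (31,3,at)


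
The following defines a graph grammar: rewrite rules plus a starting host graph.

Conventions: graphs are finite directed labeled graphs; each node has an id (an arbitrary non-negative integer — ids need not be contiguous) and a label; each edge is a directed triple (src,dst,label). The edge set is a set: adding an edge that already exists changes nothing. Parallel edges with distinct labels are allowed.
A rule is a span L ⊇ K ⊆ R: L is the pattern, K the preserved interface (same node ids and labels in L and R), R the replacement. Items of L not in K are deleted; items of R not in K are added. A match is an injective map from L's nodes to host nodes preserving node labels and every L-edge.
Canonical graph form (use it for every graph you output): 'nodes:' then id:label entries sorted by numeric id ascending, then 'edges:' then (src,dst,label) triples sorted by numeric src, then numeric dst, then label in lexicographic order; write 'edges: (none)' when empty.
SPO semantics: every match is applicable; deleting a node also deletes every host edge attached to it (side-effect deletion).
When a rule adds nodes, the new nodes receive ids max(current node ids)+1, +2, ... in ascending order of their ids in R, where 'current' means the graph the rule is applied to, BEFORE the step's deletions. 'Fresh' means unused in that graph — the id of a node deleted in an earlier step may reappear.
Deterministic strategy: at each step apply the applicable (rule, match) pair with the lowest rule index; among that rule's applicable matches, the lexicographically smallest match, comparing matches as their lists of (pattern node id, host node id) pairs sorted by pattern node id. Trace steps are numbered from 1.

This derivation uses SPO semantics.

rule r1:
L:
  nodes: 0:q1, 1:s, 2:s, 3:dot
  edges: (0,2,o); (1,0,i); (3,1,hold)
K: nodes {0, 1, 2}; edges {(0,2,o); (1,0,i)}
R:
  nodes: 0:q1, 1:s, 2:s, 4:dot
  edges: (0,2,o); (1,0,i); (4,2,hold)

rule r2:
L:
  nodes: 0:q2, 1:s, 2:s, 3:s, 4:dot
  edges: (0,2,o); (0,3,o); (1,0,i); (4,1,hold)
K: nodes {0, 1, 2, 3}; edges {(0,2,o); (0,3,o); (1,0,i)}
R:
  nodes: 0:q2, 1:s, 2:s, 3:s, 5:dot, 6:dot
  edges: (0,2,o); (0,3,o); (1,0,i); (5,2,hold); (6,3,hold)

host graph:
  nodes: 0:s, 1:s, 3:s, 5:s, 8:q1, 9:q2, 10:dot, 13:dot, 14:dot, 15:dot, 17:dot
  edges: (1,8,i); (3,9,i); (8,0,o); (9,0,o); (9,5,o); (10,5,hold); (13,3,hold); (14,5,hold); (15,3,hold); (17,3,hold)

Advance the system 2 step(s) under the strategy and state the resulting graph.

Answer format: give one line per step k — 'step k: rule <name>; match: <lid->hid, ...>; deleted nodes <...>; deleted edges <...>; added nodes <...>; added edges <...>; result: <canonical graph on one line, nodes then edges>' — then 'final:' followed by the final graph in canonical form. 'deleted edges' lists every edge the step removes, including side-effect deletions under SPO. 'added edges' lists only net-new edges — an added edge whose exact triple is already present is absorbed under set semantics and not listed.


step 1: rule r2; match: 0->9, 1->3, 2->0, 3->5, 4->13; deleted nodes 13; deleted edges (13,3,hold); added nodes 18, 19; added edges (18,0,hold); (19,5,hold); result: nodes: 0:s, 1:s, 3:s, 5:s, 8:q1, 9:q2, 10:dot, 14:dot, 15:dot, 17:dot, 18:dot, 19:dot edges: (1,8,i); (3,9,i); (8,0,o); (9,0,o); (9,5,o); (10,5,hold); (14,5,hold); (15,3,hold); (17,3,hold); (18,0,hold); (19,5,hold)
step 2: rule r2; match: 0->9, 1->3, 2->0, 3->5, 4->15; deleted nodes 15; deleted edges (15,3,hold); added nodes 20, 21; added edges (20,0,hold); (21,5,hold); result: nodes: 0:s, 1:s, 3:s, 5:s, 8:q1, 9:q2, 10:dot, 14:dot, 17:dot, 18:dot, 19:dot, 20:dot, 21:dot edges: (1,8,i); (3,9,i); (8,0,o); (9,0,o); (9,5,o); (10,5,hold); (14,5,hold); (17,3,hold); (18,0,hold); (19,5,hold); (20,0,hold); (21,5,hold)
final:
nodes: 0:s, 1:s, 3:s, 5:s, 8:q1, 9:q2, 10:dot, 14:dot, 17:dot, 18:dot, 19:dot, 20:dot, 21:dot
edges: (1,8,i); (3,9,i); (8,0,o); (9,0,o); (9,5,o); (10,5,hold); (14,5,hold); (17,3,hold); (18,0,hold); (19,5,hold); (20,0,hold); (21,5,hold)


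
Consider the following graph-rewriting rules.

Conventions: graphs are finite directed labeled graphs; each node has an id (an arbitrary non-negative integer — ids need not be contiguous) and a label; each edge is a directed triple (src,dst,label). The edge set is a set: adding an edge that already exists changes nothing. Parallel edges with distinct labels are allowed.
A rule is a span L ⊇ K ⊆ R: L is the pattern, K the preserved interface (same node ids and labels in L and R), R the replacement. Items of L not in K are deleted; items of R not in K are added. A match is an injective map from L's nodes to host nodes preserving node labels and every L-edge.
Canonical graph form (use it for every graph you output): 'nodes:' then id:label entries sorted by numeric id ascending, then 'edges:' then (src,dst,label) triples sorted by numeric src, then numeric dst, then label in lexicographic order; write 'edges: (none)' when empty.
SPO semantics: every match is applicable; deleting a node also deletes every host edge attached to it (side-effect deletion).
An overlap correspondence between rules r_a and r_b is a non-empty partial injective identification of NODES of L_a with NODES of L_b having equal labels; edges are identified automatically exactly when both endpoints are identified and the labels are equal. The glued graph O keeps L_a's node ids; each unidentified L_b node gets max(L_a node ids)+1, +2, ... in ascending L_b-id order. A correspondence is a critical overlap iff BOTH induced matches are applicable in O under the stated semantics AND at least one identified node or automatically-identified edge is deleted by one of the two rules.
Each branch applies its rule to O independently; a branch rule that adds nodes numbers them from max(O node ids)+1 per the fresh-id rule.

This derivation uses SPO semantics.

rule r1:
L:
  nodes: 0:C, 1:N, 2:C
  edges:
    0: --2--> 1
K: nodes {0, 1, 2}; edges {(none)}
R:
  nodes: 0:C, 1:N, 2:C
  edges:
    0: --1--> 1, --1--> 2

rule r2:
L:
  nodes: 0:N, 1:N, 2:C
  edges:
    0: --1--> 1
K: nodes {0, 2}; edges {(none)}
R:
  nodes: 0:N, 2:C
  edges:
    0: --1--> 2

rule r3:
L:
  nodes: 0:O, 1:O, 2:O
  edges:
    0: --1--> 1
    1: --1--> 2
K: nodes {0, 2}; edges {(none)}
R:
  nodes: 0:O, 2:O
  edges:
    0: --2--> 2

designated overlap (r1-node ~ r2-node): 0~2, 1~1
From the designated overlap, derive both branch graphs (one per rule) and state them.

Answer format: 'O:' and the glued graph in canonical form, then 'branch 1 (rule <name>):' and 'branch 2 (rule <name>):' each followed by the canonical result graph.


O:
nodes: 0:C, 1:N, 2:C, 3:N
edges: (0,1,2); (3,1,1)
branch 1 (rule r1):
nodes: 0:C, 1:N, 2:C, 3:N
edges: (0,1,1); (0,2,1); (3,1,1)
branch 2 (rule r2):
nodes: 0:C, 2:C, 3:N
edges: (3,0,1)


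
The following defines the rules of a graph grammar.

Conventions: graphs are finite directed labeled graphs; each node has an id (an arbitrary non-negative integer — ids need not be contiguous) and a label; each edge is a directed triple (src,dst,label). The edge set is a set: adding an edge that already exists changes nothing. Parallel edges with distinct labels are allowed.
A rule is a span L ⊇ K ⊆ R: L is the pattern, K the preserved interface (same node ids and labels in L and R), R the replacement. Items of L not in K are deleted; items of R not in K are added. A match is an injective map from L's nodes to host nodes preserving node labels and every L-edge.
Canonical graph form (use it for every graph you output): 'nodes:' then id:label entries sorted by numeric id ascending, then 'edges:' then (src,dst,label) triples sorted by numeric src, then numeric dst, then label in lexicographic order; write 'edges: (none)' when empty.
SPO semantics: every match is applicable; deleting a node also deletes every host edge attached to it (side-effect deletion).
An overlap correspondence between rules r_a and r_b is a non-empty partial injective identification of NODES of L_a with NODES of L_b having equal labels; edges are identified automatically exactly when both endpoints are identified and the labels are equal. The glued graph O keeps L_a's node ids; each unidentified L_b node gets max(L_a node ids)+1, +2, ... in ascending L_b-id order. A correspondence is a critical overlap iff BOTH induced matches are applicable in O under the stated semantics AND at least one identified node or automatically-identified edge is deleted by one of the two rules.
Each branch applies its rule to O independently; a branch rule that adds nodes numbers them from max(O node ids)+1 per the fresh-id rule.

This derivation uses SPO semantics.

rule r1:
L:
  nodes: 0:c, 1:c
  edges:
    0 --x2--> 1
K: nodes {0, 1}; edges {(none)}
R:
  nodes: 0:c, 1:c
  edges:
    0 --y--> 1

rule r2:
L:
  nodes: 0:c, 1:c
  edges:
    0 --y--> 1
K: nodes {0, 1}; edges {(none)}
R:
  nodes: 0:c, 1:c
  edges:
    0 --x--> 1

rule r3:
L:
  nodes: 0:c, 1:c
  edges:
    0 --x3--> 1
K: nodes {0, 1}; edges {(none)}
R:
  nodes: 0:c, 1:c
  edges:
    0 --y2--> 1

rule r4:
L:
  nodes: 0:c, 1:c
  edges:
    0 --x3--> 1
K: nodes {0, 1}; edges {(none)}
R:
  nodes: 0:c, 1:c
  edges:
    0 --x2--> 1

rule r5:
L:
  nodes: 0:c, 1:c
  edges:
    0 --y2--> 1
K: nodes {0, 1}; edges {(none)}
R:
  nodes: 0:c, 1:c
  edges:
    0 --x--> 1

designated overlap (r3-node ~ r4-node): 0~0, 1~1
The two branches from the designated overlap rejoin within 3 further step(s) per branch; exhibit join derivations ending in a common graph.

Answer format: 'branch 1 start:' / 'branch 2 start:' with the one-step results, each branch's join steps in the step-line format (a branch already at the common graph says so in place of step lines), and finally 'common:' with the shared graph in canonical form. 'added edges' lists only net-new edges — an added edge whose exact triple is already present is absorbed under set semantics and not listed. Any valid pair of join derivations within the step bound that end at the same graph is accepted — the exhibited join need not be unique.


branch 1 start:
nodes: 0:c, 1:c
edges: (0,1,y2)
branch 2 start:
nodes: 0:c, 1:c
edges: (0,1,x2)
branch 1 step 1: rule r5; match: 0->0, 1->1; deleted nodes (none); deleted edges (0,1,y2); added nodes (none); added edges (0,1,x); result: nodes: 0:c, 1:c edges: (0,1,x)
branch 2 step 1: rule r1; match: 0->0, 1->1; deleted nodes (none); deleted edges (0,1,x2); added nodes (none); added edges (0,1,y); result: nodes: 0:c, 1:c edges: (0,1,y)
branch 2 step 2: rule r2; match: 0->0, 1->1; deleted nodes (none); deleted edges (0,1,y); added nodes (none); added edges (0,1,x); result: nodes: 0:c, 1:c edges: (0,1,x)
common:
nodes: 0:c, 1:c
edges: (0,1,x)


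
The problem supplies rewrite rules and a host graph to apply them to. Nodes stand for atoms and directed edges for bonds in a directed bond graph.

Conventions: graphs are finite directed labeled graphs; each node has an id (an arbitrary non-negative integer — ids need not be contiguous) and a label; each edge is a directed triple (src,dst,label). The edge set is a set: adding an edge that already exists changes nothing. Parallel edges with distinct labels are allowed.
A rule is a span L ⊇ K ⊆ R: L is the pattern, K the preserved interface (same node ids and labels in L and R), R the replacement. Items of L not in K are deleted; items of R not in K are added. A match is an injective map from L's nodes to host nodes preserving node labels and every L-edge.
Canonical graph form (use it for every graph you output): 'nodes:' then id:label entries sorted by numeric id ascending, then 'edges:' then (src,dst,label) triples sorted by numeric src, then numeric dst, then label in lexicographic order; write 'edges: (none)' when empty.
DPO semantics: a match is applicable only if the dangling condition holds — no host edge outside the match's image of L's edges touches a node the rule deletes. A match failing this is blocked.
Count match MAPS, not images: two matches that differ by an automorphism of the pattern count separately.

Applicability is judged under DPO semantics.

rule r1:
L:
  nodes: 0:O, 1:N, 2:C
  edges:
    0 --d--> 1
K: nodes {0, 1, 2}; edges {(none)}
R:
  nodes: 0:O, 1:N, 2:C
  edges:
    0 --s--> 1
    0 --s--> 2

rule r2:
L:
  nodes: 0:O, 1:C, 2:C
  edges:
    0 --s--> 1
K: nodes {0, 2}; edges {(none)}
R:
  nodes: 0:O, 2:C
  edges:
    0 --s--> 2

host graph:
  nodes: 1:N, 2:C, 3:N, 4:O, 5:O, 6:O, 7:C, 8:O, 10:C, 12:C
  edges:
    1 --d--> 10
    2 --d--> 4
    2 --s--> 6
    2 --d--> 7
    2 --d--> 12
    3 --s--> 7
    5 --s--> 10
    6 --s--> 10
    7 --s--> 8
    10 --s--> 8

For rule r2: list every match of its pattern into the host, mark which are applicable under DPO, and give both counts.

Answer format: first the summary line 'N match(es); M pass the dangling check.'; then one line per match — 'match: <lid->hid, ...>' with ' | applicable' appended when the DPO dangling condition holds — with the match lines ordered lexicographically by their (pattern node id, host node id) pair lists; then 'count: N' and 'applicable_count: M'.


6 match(es); 0 pass the dangling check.
match: 0->5, 1->10, 2->2
match: 0->5, 1->10, 2->7
match: 0->5, 1->10, 2->12
match: 0->6, 1->10, 2->2
match: 0->6, 1->10, 2->7
match: 0->6, 1->10, 2->12
count: 6
applicable_count: 0


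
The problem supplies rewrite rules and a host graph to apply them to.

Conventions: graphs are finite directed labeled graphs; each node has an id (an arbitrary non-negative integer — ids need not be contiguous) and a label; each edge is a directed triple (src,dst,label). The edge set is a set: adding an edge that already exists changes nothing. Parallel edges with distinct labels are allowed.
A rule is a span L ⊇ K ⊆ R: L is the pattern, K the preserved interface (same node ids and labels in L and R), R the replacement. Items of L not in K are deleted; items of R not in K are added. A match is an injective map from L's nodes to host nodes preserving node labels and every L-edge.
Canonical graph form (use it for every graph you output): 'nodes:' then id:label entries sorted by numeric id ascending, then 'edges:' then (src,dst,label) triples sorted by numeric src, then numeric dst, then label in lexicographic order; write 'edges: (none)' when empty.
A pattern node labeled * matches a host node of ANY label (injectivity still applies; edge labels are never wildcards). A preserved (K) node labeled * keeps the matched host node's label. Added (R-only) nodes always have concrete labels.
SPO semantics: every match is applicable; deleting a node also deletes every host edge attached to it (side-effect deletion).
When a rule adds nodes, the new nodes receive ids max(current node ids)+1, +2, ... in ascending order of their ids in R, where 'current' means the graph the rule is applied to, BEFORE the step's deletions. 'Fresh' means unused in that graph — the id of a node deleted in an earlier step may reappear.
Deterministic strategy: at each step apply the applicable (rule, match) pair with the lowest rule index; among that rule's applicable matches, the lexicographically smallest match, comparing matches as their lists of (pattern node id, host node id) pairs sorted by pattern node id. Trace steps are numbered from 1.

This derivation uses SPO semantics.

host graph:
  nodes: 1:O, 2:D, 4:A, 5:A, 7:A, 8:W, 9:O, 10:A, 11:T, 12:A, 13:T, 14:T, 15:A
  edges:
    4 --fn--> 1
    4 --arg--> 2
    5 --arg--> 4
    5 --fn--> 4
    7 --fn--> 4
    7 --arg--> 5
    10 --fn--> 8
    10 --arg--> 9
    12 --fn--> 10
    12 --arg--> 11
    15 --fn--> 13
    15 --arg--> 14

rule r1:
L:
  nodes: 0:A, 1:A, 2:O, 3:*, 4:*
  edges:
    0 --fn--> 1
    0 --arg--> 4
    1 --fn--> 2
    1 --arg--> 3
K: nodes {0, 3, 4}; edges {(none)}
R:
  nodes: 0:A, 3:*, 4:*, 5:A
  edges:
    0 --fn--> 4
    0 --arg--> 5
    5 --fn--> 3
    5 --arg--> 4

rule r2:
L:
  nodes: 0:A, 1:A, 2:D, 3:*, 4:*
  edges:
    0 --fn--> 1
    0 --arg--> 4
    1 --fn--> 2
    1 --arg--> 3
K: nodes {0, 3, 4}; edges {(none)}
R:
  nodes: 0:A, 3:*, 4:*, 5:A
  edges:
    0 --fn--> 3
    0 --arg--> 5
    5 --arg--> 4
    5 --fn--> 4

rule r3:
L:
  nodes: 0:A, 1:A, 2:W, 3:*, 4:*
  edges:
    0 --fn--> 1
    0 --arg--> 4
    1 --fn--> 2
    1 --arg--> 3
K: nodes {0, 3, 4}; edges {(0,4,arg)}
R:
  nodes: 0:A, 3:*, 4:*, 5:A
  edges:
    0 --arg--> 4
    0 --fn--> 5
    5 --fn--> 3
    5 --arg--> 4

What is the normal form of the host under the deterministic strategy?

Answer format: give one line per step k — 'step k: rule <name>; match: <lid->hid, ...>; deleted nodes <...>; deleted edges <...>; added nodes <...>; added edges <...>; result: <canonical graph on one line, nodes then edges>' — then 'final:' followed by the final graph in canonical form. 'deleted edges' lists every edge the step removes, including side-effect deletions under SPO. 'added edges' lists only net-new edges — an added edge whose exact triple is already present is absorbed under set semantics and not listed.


step 1: rule r1; match: 0->7, 1->4, 2->1, 3->2, 4->5; deleted nodes 1, 4; deleted edges (4,1,fn); (4,2,arg); (5,4,arg); (5,4,fn); (7,4,fn); (7,5,arg); added nodes 16; added edges (7,5,fn); (7,16,arg); (16,2,fn); (16,5,arg); result: nodes: 2:D, 5:A, 7:A, 8:W, 9:O, 10:A, 11:T, 12:A, 13:T, 14:T, 15:A, 16:A edges: (7,5,fn); (7,16,arg); (10,8,fn); (10,9,arg); (12,10,fn); (12,11,arg); (15,13,fn); (15,14,arg); (16,2,fn); (16,5,arg)
step 2: rule r3; match: 0->12, 1->10, 2->8, 3->9, 4->11; deleted nodes 8, 10; deleted edges (10,8,fn); (10,9,arg); (12,10,fn); added nodes 17; added edges (12,17,fn); (17,9,fn); (17,11,arg); result: nodes: 2:D, 5:A, 7:A, 9:O, 11:T, 12:A, 13:T, 14:T, 15:A, 16:A, 17:A edges: (7,5,fn); (7,16,arg); (12,11,arg); (12,17,fn); (15,13,fn); (15,14,arg); (16,2,fn); (16,5,arg); (17,9,fn); (17,11,arg)
final:
nodes: 2:D, 5:A, 7:A, 9:O, 11:T, 12:A, 13:T, 14:T, 15:A, 16:A, 17:A
edges: (7,5,fn); (7,16,arg); (12,11,arg); (12,17,fn); (15,13,fn); (15,14,arg); (16,2,fn); (16,5,arg); (17,9,fn); (17,11,arg)
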